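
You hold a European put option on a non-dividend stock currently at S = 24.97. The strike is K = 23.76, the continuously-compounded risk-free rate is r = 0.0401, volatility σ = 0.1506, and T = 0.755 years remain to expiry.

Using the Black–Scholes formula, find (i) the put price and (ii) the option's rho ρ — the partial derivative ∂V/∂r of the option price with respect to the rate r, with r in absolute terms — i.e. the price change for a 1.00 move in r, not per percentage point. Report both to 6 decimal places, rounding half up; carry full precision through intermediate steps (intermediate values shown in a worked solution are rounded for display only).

price = 0.519577
ρ = -5.094070

σ√T = 0.1506·√0.755 = 0.130857
d₁ = (ln(S/K) + (r+σ²/2)T) / (σ√T) = (ln(24.97/23.76) + (0.0401+0.1506²/2)·0.755) / 0.130857 = (0.049672 + 0.038837) / 0.130857 = 0.676377
d₂ = d₁ − σ√T = 0.676377 − 0.130857 = 0.545519
e^{−rT} = e^{−0.0401·0.755} = 0.970178
N(−d₁) = 0.249401,  N(−d₂) = 0.292698
Put price V = K·e^{−rT}·N(−d₂) − S·N(−d₁) = 6.747113 − 6.227536 = 0.519577
ρ = −K·T·e^{−rT}·N(−d₂) = -5.094070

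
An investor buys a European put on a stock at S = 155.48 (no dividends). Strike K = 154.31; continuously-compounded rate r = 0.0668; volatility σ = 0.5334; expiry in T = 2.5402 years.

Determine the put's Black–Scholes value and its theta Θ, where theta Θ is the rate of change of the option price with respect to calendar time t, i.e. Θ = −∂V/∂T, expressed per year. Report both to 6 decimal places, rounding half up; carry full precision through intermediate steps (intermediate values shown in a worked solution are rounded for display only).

price = 35.357880
Θ = -3.396689

σ√T = 0.5334·√2.5402 = 0.850133
d₁ = (ln(S/K) + (r+σ²/2)T) / (σ√T) = (ln(155.48/154.31) + (0.0668+0.5334²/2)·2.5402) / 0.850133 = (0.007554 + 0.531049) / 0.850133 = 0.633550
d₂ = d₁ − σ√T = 0.633550 − 0.850133 = -0.216583
e^{−rT} = e^{−0.0668·2.5402} = 0.843930
N(−d₁) = 0.263187,  N(−d₂) = 0.585733
Put price V = K·e^{−rT}·N(−d₂) − S·N(−d₁) = 76.278223 − 40.920343 = 35.357880
φ(d₁) = (1/√(2π))·e^{−d₁²/2} = 0.326400
Θ = −S·φ(d₁)·σ/(2√T) + r·K·e^{−rT}·N(−d₂) = −8.492075 + 5.095385 = -3.396689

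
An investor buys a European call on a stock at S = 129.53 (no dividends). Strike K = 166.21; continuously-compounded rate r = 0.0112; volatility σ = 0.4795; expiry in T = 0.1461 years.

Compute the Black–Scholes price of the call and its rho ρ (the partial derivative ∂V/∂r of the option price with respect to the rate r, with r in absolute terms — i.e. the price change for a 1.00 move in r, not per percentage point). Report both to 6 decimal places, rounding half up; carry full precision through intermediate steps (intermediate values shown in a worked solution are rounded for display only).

σ√T = 0.4795·√0.1461 = 0.183279
d₁ = (ln(S/K) + (r+σ²/2)T) / (σ√T) = (ln(129.53/166.21) + (0.0112+0.4795²/2)·0.1461) / 0.183279 = (-0.249340 + 0.018432) / 0.183279 = -1.259866
d₂ = d₁ − σ√T = -1.259866 − 0.183279 = -1.443146
e^{−rT} = e^{−0.0112·0.1461} = 0.998365
N(d₁) = 0.103859,  N(d₂) = 0.074490
Call price V = S·N(d₁) − K·e^{−rT}·N(d₂) = 13.452835 − 12.360697 = 1.092138
ρ = K·T·e^{−rT}·N(d₂) = 1.805898

price = 1.092138
ρ = 1.805898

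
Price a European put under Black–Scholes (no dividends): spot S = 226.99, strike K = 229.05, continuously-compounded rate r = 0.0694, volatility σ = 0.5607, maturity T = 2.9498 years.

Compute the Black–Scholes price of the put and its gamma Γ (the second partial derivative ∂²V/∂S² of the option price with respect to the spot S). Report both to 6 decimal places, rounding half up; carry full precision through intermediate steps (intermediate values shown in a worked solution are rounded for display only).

σ√T = 0.5607·√2.9498 = 0.963001
d₁ = (ln(S/K) + (r+σ²/2)T) / (σ√T) = (ln(226.99/229.05) + (0.0694+0.5607²/2)·2.9498) / 0.963001 = (-0.009034 + 0.668402) / 0.963001 = 0.684701
d₂ = d₁ − σ√T = 0.684701 − 0.963001 = -0.278301
e^{−rT} = e^{−0.0694·2.9498} = 0.814879
N(−d₁) = 0.246766,  N(−d₂) = 0.609609
Put price V = K·e^{−rT}·N(−d₂) − S·N(−d₁) = 113.782311 − 56.013518 = 57.768793
φ(d₁) = (1/√(2π))·e^{−d₁²/2} = 0.315579
Γ = φ(d₁) / (S·σ·√T) = 0.001444

price = 57.768793
Γ = 0.001444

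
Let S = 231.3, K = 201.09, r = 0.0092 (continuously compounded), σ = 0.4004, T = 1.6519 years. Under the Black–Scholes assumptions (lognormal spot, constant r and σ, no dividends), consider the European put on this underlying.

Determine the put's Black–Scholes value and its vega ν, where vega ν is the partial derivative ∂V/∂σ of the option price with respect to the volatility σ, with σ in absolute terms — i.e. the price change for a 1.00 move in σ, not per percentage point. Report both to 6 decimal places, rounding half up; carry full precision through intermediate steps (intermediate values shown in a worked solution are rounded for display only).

σ√T = 0.4004·√1.6519 = 0.514619
d₁ = (ln(S/K) + (r+σ²/2)T) / (σ√T) = (ln(231.3/201.09) + (0.0092+0.4004²/2)·1.6519) / 0.514619 = (0.139963 + 0.147614) / 0.514619 = 0.558815
d₂ = d₁ − σ√T = 0.558815 − 0.514619 = 0.044196
e^{−rT} = e^{−0.0092·1.6519} = 0.984917
N(−d₁) = 0.288144,  N(−d₂) = 0.482374
Put price V = K·e^{−rT}·N(−d₂) − S·N(−d₁) = 95.537595 − 66.647703 = 28.889892
φ(d₁) = (1/√(2π))·e^{−d₁²/2} = 0.341272
ν = S·φ(d₁)·√T = 101.453746

price = 28.889892
ν = 101.453746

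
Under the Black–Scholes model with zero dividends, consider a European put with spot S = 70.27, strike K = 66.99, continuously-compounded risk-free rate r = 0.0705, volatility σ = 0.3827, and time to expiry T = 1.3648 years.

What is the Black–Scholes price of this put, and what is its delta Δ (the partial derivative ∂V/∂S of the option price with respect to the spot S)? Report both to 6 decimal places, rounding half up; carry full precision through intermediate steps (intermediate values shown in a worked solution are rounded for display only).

price = 7.469031
Δ = -0.292645

σ√T = 0.3827·√1.3648 = 0.447088
d₁ = (ln(S/K) + (r+σ²/2)T) / (σ√T) = (ln(70.27/66.99) + (0.0705+0.3827²/2)·1.3648) / 0.447088 = (0.047802 + 0.196162) / 0.447088 = 0.545673
d₂ = d₁ − σ√T = 0.545673 − 0.447088 = 0.098585
e^{−rT} = e^{−0.0705·1.3648} = 0.908266
N(−d₁) = 0.292645,  N(−d₂) = 0.460734
Put price V = K·e^{−rT}·N(−d₂) − S·N(−d₁) = 28.033221 − 20.564190 = 7.469031
Δ = −N(−d₁) = -0.292645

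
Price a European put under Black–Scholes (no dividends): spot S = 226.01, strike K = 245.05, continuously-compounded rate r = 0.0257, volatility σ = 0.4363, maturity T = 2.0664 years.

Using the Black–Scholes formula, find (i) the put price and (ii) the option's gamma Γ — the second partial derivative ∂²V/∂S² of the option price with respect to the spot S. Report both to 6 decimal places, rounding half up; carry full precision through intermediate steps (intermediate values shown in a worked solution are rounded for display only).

σ√T = 0.4363·√2.0664 = 0.627180
d₁ = (ln(S/K) + (r+σ²/2)T) / (σ√T) = (ln(226.01/245.05) + (0.0257+0.4363²/2)·2.0664) / 0.627180 = (-0.080883 + 0.249784) / 0.627180 = 0.269302
d₂ = d₁ − σ√T = 0.269302 − 0.627180 = -0.357878
e^{−rT} = e^{−0.0257·2.0664} = 0.948279
N(−d₁) = 0.393849,  N(−d₂) = 0.639783
Put price V = K·e^{−rT}·N(−d₂) − S·N(−d₁) = 148.670011 − 89.013717 = 59.656294
φ(d₁) = (1/√(2π))·e^{−d₁²/2} = 0.384735
Γ = φ(d₁) / (S·σ·√T) = 0.002714

price = 59.656294
Γ = 0.002714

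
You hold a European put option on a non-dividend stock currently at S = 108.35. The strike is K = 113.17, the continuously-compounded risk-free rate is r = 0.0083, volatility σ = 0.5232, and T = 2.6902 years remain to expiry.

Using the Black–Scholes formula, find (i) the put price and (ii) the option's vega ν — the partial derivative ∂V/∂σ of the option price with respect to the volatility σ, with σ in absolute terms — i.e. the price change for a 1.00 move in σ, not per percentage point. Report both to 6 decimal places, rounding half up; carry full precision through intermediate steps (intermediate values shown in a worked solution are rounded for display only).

price = 37.542595
ν = 65.331706

σ√T = 0.5232·√2.6902 = 0.858144
d₁ = (ln(S/K) + (r+σ²/2)T) / (σ√T) = (ln(108.35/113.17) + (0.0083+0.5232²/2)·2.6902) / 0.858144 = (-0.043524 + 0.390534) / 0.858144 = 0.404372
d₂ = d₁ − σ√T = 0.404372 − 0.858144 = -0.453771
e^{−rT} = e^{−0.0083·2.6902} = 0.977919
N(−d₁) = 0.342969,  N(−d₂) = 0.675003
Put price V = K·e^{−rT}·N(−d₂) − S·N(−d₁) = 74.703336 − 37.160742 = 37.542595
φ(d₁) = (1/√(2π))·e^{−d₁²/2} = 0.367623
ν = S·φ(d₁)·√T = 65.331706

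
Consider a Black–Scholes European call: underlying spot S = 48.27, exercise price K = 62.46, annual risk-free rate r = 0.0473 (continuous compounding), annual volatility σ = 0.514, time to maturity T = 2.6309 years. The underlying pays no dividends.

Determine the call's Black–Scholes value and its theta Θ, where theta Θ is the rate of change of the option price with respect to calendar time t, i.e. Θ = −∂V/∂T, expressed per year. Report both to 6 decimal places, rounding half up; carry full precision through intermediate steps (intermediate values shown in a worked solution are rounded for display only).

price = 13.473631
Θ = -3.687886

σ√T = 0.514·√2.6309 = 0.833711
d₁ = (ln(S/K) + (r+σ²/2)T) / (σ√T) = (ln(48.27/62.46) + (0.0473+0.514²/2)·2.6309) / 0.833711 = (-0.257716 + 0.471978) / 0.833711 = 0.256998
d₂ = d₁ − σ√T = 0.256998 − 0.833711 = -0.576712
e^{−rT} = e^{−0.0473·2.6309} = 0.882990
N(d₁) = 0.601410,  N(d₂) = 0.282067
Call price V = S·N(d₁) − K·e^{−rT}·N(d₂) = 29.030057 − 15.556425 = 13.473631
φ(d₁) = (1/√(2π))·e^{−d₁²/2} = 0.385983
Θ = −S·φ(d₁)·σ/(2√T) − r·K·e^{−rT}·N(d₂) = −2.952067 − 0.735819 = -3.687886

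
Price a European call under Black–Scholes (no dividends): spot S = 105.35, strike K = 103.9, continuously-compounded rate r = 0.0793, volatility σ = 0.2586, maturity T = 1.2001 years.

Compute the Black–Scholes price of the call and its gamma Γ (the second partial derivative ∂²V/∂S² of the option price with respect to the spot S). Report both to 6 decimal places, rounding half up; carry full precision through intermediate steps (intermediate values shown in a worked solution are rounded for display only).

σ√T = 0.2586·√1.2001 = 0.283294
d₁ = (ln(S/K) + (r+σ²/2)T) / (σ√T) = (ln(105.35/103.9) + (0.0793+0.2586²/2)·1.2001) / 0.283294 = (0.013859 + 0.135296) / 0.283294 = 0.526502
d₂ = d₁ − σ√T = 0.526502 − 0.283294 = 0.243208
e^{−rT} = e^{−0.0793·1.2001} = 0.909220
N(d₁) = 0.700730,  N(d₂) = 0.596078
Call price V = S·N(d₁) − K·e^{−rT}·N(d₂) = 73.821944 − 56.310287 = 17.511657
φ(d₁) = (1/√(2π))·e^{−d₁²/2} = 0.347309
Γ = φ(d₁) / (S·σ·√T) = 0.011637

price = 17.511657
Γ = 0.011637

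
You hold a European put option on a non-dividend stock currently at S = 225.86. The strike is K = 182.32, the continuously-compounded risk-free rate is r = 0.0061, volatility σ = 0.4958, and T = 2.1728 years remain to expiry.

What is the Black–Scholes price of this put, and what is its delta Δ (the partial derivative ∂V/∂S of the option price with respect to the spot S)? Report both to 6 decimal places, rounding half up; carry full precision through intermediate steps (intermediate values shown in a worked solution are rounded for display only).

σ√T = 0.4958·√2.1728 = 0.730830
d₁ = (ln(S/K) + (r+σ²/2)T) / (σ√T) = (ln(225.86/182.32) + (0.0061+0.4958²/2)·2.1728) / 0.730830 = (0.214152 + 0.280310) / 0.730830 = 0.676576
d₂ = d₁ − σ√T = 0.676576 − 0.730830 = -0.054254
e^{−rT} = e^{−0.0061·2.1728} = 0.986833
N(−d₁) = 0.249337,  N(−d₂) = 0.521633
Put price V = K·e^{−rT}·N(−d₂) − S·N(−d₁) = 93.852016 − 56.315345 = 37.536671
Δ = −N(−d₁) = -0.249337

price = 37.536671
Δ = -0.249337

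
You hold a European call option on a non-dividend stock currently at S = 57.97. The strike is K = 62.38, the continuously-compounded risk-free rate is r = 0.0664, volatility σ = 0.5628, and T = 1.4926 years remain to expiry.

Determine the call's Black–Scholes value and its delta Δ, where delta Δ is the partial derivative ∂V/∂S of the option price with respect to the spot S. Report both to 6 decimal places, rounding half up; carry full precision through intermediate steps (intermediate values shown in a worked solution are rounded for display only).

σ√T = 0.5628·√1.4926 = 0.687584
d₁ = (ln(S/K) + (r+σ²/2)T) / (σ√T) = (ln(57.97/62.38) + (0.0664+0.5628²/2)·1.4926) / 0.687584 = (-0.073319 + 0.335495) / 0.687584 = 0.381300
d₂ = d₁ − σ√T = 0.381300 − 0.687584 = -0.306285
e^{−rT} = e^{−0.0664·1.4926} = 0.905644
N(d₁) = 0.648510,  N(d₂) = 0.379694
Call price V = S·N(d₁) − K·e^{−rT}·N(d₂) = 37.594096 − 21.450468 = 16.143628
Δ = N(d₁) = 0.648510

price = 16.143628
Δ = 0.648510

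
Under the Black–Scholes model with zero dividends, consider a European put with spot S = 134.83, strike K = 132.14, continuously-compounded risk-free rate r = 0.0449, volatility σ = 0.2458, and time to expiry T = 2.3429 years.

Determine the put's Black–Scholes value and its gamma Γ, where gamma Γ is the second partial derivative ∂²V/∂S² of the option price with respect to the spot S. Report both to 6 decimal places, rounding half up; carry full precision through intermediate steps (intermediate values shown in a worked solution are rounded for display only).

σ√T = 0.2458·√2.3429 = 0.376235
d₁ = (ln(S/K) + (r+σ²/2)T) / (σ√T) = (ln(134.83/132.14) + (0.0449+0.2458²/2)·2.3429) / 0.376235 = (0.020153 + 0.175972) / 0.376235 = 0.521284
d₂ = d₁ − σ√T = 0.521284 − 0.376235 = 0.145050
e^{−rT} = e^{−0.0449·2.3429} = 0.900148
N(−d₁) = 0.301084,  N(−d₂) = 0.442336
Put price V = K·e^{−rT}·N(−d₂) − S·N(−d₁) = 52.613873 − 40.595204 = 12.018669
φ(d₁) = (1/√(2π))·e^{−d₁²/2} = 0.348260
Γ = φ(d₁) / (S·σ·√T) = 0.006865

price = 12.018669
Γ = 0.006865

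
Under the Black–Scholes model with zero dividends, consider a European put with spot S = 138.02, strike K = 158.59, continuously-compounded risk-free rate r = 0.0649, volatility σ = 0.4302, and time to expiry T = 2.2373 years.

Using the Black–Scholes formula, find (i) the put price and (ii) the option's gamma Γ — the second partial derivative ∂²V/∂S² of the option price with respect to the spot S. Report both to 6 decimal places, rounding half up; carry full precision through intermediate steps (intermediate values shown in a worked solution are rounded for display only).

price = 34.289993
Γ = 0.004252

σ√T = 0.4302·√2.2373 = 0.643476
d₁ = (ln(S/K) + (r+σ²/2)T) / (σ√T) = (ln(138.02/158.59) + (0.0649+0.4302²/2)·2.2373) / 0.643476 = (-0.138924 + 0.352232) / 0.643476 = 0.331493
d₂ = d₁ − σ√T = 0.331493 − 0.643476 = -0.311983
e^{−rT} = e^{−0.0649·2.2373} = 0.864849
N(−d₁) = 0.370136,  N(−d₂) = 0.622473
Put price V = K·e^{−rT}·N(−d₂) − S·N(−d₁) = 85.376166 − 51.086173 = 34.289993
φ(d₁) = (1/√(2π))·e^{−d₁²/2} = 0.377614
Γ = φ(d₁) / (S·σ·√T) = 0.004252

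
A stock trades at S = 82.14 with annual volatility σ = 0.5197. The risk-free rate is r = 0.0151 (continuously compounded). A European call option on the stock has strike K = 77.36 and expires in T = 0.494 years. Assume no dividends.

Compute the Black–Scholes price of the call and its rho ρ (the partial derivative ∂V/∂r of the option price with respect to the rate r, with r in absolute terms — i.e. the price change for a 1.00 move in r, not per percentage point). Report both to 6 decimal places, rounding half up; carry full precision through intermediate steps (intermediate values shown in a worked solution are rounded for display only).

σ√T = 0.5197·√0.494 = 0.365272
d₁ = (ln(S/K) + (r+σ²/2)T) / (σ√T) = (ln(82.14/77.36) + (0.0151+0.5197²/2)·0.494) / 0.365272 = (0.059955 + 0.074171) / 0.365272 = 0.367196
d₂ = d₁ − σ√T = 0.367196 − 0.365272 = 0.001924
e^{−rT} = e^{−0.0151·0.494} = 0.992568
N(d₁) = 0.643264,  N(d₂) = 0.500768
Call price V = S·N(d₁) − K·e^{−rT}·N(d₂) = 52.837676 − 38.451491 = 14.386185
ρ = K·T·e^{−rT}·N(d₂) = 18.995037

price = 14.386185
ρ = 18.995037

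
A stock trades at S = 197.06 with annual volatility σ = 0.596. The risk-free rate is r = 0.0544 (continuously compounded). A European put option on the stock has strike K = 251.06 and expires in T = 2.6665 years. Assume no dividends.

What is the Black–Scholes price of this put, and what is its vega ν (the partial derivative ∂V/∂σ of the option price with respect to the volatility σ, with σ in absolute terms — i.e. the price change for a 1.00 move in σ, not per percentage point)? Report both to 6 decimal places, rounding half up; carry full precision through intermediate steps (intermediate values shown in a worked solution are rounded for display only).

price = 87.754457
ν = 119.120842

σ√T = 0.596·√2.6665 = 0.973234
d₁ = (ln(S/K) + (r+σ²/2)T) / (σ√T) = (ln(197.06/251.06) + (0.0544+0.596²/2)·2.6665) / 0.973234 = (-0.242184 + 0.618649) / 0.973234 = 0.386819
d₂ = d₁ − σ√T = 0.386819 − 0.973234 = -0.586414
e^{−rT} = e^{−0.0544·2.6665} = 0.864972
N(−d₁) = 0.349445,  N(−d₂) = 0.721201
Put price V = K·e^{−rT}·N(−d₂) − S·N(−d₁) = 156.616078 − 68.861621 = 87.754457
φ(d₁) = (1/√(2π))·e^{−d₁²/2} = 0.370185
ν = S·φ(d₁)·√T = 119.120842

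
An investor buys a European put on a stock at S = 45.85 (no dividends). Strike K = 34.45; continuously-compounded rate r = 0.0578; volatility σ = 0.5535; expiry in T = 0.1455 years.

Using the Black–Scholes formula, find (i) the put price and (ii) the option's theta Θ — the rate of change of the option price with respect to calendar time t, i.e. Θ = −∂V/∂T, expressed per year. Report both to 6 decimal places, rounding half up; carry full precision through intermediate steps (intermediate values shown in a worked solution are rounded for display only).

price = 0.309366
Θ = -4.117334

σ√T = 0.5535·√0.1455 = 0.211130
d₁ = (ln(S/K) + (r+σ²/2)T) / (σ√T) = (ln(45.85/34.45) + (0.0578+0.5535²/2)·0.1455) / 0.211130 = (0.285866 + 0.030698) / 0.211130 = 1.499382
d₂ = d₁ − σ√T = 1.499382 − 0.211130 = 1.288253
e^{−rT} = e^{−0.0578·0.1455} = 0.991625
N(−d₁) = 0.066887,  N(−d₂) = 0.098829
Put price V = K·e^{−rT}·N(−d₂) − S·N(−d₁) = 3.376147 − 3.066781 = 0.309366
φ(d₁) = (1/√(2π))·e^{−d₁²/2} = 0.129638
Θ = −S·φ(d₁)·σ/(2√T) + r·K·e^{−rT}·N(−d₂) = −4.312476 + 0.195141 = -4.117334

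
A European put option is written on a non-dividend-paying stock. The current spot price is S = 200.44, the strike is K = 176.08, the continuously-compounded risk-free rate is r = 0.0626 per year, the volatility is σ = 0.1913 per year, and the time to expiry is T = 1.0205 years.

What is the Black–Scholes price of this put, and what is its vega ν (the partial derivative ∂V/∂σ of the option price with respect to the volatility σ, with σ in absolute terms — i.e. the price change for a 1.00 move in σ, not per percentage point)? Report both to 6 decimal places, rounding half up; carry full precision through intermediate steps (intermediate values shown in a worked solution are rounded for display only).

price = 2.915015
ν = 44.222905

σ√T = 0.1913·√1.0205 = 0.193251
d₁ = (ln(S/K) + (r+σ²/2)T) / (σ√T) = (ln(200.44/176.08) + (0.0626+0.1913²/2)·1.0205) / 0.193251 = (0.129577 + 0.082556) / 0.193251 = 1.097707
d₂ = d₁ − σ√T = 1.097707 − 0.193251 = 0.904456
e^{−rT} = e^{−0.0626·1.0205} = 0.938114
N(−d₁) = 0.136166,  N(−d₂) = 0.182877
Put price V = K·e^{−rT}·N(−d₂) − S·N(−d₁) = 30.208191 − 27.293176 = 2.915015
φ(d₁) = (1/√(2π))·e^{−d₁²/2} = 0.218402
ν = S·φ(d₁)·√T = 44.222905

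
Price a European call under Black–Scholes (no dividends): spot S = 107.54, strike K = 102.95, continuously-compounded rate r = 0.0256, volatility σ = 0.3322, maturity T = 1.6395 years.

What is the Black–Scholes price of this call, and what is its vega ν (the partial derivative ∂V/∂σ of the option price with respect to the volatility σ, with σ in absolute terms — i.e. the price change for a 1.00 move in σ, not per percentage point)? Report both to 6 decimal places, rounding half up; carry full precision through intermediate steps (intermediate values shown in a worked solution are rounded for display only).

σ√T = 0.3322·√1.6395 = 0.425359
d₁ = (ln(S/K) + (r+σ²/2)T) / (σ√T) = (ln(107.54/102.95) + (0.0256+0.3322²/2)·1.6395) / 0.425359 = (0.043619 + 0.132436) / 0.425359 = 0.413899
d₂ = d₁ − σ√T = 0.413899 − 0.425359 = -0.011459
e^{−rT} = e^{−0.0256·1.6395} = 0.958897
N(d₁) = 0.660526,  N(d₂) = 0.495428
Call price V = S·N(d₁) − K·e^{−rT}·N(d₂) = 71.032972 − 48.907946 = 22.125026
φ(d₁) = (1/√(2π))·e^{−d₁²/2} = 0.366193
ν = S·φ(d₁)·√T = 50.423821

price = 22.125026
ν = 50.423821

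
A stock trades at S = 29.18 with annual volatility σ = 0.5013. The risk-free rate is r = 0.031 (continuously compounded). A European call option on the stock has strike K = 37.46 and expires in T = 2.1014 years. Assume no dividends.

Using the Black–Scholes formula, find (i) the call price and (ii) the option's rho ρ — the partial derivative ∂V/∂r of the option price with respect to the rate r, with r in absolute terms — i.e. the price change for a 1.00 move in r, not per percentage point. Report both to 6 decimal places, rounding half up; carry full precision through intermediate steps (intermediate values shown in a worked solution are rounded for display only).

σ√T = 0.5013·√2.1014 = 0.726695
d₁ = (ln(S/K) + (r+σ²/2)T) / (σ√T) = (ln(29.18/37.46) + (0.031+0.5013²/2)·2.1014) / 0.726695 = (-0.249790 + 0.329186) / 0.726695 = 0.109256
d₂ = d₁ − σ√T = 0.109256 − 0.726695 = -0.617439
e^{−rT} = e^{−0.031·2.1014} = 0.936933
N(d₁) = 0.543500,  N(d₂) = 0.268473
Call price V = S·N(d₁) − K·e^{−rT}·N(d₂) = 15.859341 − 9.422725 = 6.436615
ρ = K·T·e^{−rT}·N(d₂) = 19.800915

price = 6.436615
ρ = 19.800915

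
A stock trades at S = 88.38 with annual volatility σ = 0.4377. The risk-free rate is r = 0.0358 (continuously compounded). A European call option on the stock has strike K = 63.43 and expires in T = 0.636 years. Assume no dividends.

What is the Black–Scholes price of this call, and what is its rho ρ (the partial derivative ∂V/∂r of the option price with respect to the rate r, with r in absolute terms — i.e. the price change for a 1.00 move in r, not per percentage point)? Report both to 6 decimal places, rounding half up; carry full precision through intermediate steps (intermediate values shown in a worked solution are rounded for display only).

price = 28.447714
ρ = 31.539547

σ√T = 0.4377·√0.636 = 0.349064
d₁ = (ln(S/K) + (r+σ²/2)T) / (σ√T) = (ln(88.38/63.43) + (0.0358+0.4377²/2)·0.636) / 0.349064 = (0.331709 + 0.083692) / 0.349064 = 1.190041
d₂ = d₁ − σ√T = 1.190041 − 0.349064 = 0.840977
e^{−rT} = e^{−0.0358·0.636} = 0.977488
N(d₁) = 0.882985,  N(d₂) = 0.799820
Call price V = S·N(d₁) − K·e^{−rT}·N(d₂) = 78.038197 − 49.590483 = 28.447714
ρ = K·T·e^{−rT}·N(d₂) = 31.539547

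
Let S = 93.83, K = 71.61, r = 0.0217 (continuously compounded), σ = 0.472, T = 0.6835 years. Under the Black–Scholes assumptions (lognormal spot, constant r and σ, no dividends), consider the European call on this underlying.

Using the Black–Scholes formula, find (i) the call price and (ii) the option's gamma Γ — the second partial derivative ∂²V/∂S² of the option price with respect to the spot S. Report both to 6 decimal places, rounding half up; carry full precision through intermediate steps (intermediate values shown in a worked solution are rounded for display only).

σ√T = 0.472·√0.6835 = 0.390222
d₁ = (ln(S/K) + (r+σ²/2)T) / (σ√T) = (ln(93.83/71.61) + (0.0217+0.472²/2)·0.6835) / 0.390222 = (0.270250 + 0.090968) / 0.390222 = 0.925675
d₂ = d₁ − σ√T = 0.925675 − 0.390222 = 0.535453
e^{−rT} = e^{−0.0217·0.6835} = 0.985278
N(d₁) = 0.822693,  N(d₂) = 0.703832
Call price V = S·N(d₁) − K·e^{−rT}·N(d₂) = 77.193238 − 49.659359 = 27.533879
φ(d₁) = (1/√(2π))·e^{−d₁²/2} = 0.259922
Γ = φ(d₁) / (S·σ·√T) = 0.007099

price = 27.533879
Γ = 0.007099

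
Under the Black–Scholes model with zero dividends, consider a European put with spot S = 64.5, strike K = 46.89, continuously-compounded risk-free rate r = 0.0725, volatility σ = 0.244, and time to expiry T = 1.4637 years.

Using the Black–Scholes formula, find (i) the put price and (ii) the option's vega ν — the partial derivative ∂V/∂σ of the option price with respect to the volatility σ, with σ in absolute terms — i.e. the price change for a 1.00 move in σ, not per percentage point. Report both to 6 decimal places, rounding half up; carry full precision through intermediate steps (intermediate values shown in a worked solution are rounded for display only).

price = 0.513021
ν = 8.833552

σ√T = 0.244·√1.4637 = 0.295200
d₁ = (ln(S/K) + (r+σ²/2)T) / (σ√T) = (ln(64.5/46.89) + (0.0725+0.244²/2)·1.4637) / 0.295200 = (0.318861 + 0.149690) / 0.295200 = 1.587232
d₂ = d₁ − σ√T = 1.587232 − 0.295200 = 1.292033
e^{−rT} = e^{−0.0725·1.4637} = 0.899318
N(−d₁) = 0.056230,  N(−d₂) = 0.098173
Put price V = K·e^{−rT}·N(−d₂) − S·N(−d₁) = 4.139857 − 3.626836 = 0.513021
φ(d₁) = (1/√(2π))·e^{−d₁²/2} = 0.113201
ν = S·φ(d₁)·√T = 8.833552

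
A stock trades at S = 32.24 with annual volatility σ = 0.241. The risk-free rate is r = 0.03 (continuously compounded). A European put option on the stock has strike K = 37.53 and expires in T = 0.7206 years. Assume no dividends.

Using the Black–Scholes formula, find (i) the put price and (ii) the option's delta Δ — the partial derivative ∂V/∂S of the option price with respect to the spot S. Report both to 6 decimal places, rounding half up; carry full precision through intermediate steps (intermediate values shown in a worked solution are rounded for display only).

σ√T = 0.241·√0.7206 = 0.204580
d₁ = (ln(S/K) + (r+σ²/2)T) / (σ√T) = (ln(32.24/37.53) + (0.03+0.241²/2)·0.7206) / 0.204580 = (-0.151933 + 0.042545) / 0.204580 = -0.534695
d₂ = d₁ − σ√T = -0.534695 − 0.204580 = -0.739275
e^{−rT} = e^{−0.03·0.7206} = 0.978614
N(−d₁) = 0.703570,  N(−d₂) = 0.770130
Put price V = K·e^{−rT}·N(−d₂) − S·N(−d₁) = 28.284862 − 22.683082 = 5.601780
Δ = −N(−d₁) = -0.703570

price = 5.601780
Δ = -0.703570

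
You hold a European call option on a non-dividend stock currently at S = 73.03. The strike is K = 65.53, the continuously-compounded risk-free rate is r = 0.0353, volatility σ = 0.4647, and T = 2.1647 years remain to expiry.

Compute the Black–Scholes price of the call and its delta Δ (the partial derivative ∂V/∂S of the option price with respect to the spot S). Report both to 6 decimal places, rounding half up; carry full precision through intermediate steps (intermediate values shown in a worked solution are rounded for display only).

σ√T = 0.4647·√2.1647 = 0.683709
d₁ = (ln(S/K) + (r+σ²/2)T) / (σ√T) = (ln(73.03/65.53) + (0.0353+0.4647²/2)·2.1647) / 0.683709 = (0.108362 + 0.310143) / 0.683709 = 0.612110
d₂ = d₁ − σ√T = 0.612110 − 0.683709 = -0.071599
e^{−rT} = e^{−0.0353·2.1647} = 0.926433
N(d₁) = 0.729768,  N(d₂) = 0.471460
Call price V = S·N(d₁) − K·e^{−rT}·N(d₂) = 53.294924 − 28.621953 = 24.672971
Δ = N(d₁) = 0.729768

price = 24.672971
Δ = 0.729768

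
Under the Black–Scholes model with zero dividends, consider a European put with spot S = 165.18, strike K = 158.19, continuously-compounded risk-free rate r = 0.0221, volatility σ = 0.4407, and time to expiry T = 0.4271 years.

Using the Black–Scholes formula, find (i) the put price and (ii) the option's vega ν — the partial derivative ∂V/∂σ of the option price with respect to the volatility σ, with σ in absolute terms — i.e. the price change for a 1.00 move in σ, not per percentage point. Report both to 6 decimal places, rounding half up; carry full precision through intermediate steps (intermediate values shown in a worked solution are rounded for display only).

price = 14.495549
ν = 40.824988

σ√T = 0.4407·√0.4271 = 0.288010
d₁ = (ln(S/K) + (r+σ²/2)T) / (σ√T) = (ln(165.18/158.19) + (0.0221+0.4407²/2)·0.4271) / 0.288010 = (0.043239 + 0.050914) / 0.288010 = 0.326908
d₂ = d₁ − σ√T = 0.326908 − 0.288010 = 0.038898
e^{−rT} = e^{−0.0221·0.4271} = 0.990605
N(−d₁) = 0.371869,  N(−d₂) = 0.484486
Put price V = K·e^{−rT}·N(−d₂) − S·N(−d₁) = 75.920836 − 61.425287 = 14.495549
φ(d₁) = (1/√(2π))·e^{−d₁²/2} = 0.378185
ν = S·φ(d₁)·√T = 40.824988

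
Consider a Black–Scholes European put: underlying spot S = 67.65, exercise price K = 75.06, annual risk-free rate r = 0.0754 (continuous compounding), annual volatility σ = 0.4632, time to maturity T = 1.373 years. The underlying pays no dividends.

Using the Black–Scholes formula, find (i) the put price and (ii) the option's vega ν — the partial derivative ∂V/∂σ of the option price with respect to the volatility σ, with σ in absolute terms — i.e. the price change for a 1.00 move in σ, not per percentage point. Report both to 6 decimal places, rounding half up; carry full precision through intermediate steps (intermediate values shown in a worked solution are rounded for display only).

σ√T = 0.4632·√1.373 = 0.542755
d₁ = (ln(S/K) + (r+σ²/2)T) / (σ√T) = (ln(67.65/75.06) + (0.0754+0.4632²/2)·1.373) / 0.542755 = (-0.103940 + 0.250816) / 0.542755 = 0.270611
d₂ = d₁ − σ√T = 0.270611 − 0.542755 = -0.272144
e^{−rT} = e^{−0.0754·1.373} = 0.901654
N(−d₁) = 0.393345,  N(−d₂) = 0.607245
Put price V = K·e^{−rT}·N(−d₂) − S·N(−d₁) = 41.097193 − 26.609808 = 14.487385
φ(d₁) = (1/√(2π))·e^{−d₁²/2} = 0.384599
ν = S·φ(d₁)·√T = 30.486771

price = 14.487385
ν = 30.486771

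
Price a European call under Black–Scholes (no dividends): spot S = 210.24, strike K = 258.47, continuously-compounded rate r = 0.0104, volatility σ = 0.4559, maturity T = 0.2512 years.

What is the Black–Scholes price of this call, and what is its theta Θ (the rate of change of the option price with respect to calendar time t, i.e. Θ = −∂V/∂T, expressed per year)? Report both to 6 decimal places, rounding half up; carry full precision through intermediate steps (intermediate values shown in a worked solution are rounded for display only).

σ√T = 0.4559·√0.2512 = 0.228496
d₁ = (ln(S/K) + (r+σ²/2)T) / (σ√T) = (ln(210.24/258.47) + (0.0104+0.4559²/2)·0.2512) / 0.228496 = (-0.206530 + 0.028718) / 0.228496 = -0.778183
d₂ = d₁ − σ√T = -0.778183 − 0.228496 = -1.006680
e^{−rT} = e^{−0.0104·0.2512} = 0.997391
N(d₁) = 0.218230,  N(d₂) = 0.157044
Call price V = S·N(d₁) − K·e^{−rT}·N(d₂) = 45.880774 − 40.485347 = 5.395427
φ(d₁) = (1/√(2π))·e^{−d₁²/2} = 0.294722
Θ = −S·φ(d₁)·σ/(2√T) − r·K·e^{−rT}·N(d₂) = −28.181071 − 0.421048 = -28.602118

price = 5.395427
Θ = -28.602118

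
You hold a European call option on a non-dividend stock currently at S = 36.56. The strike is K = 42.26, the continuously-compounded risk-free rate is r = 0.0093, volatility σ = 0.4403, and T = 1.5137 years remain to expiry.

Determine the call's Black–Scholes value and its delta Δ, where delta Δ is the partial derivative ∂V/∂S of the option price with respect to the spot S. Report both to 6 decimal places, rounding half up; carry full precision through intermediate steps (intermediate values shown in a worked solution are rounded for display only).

σ√T = 0.4403·√1.5137 = 0.541712
d₁ = (ln(S/K) + (r+σ²/2)T) / (σ√T) = (ln(36.56/42.26) + (0.0093+0.4403²/2)·1.5137) / 0.541712 = (-0.144886 + 0.160803) / 0.541712 = 0.029383
d₂ = d₁ − σ√T = 0.029383 − 0.541712 = -0.512329
e^{−rT} = e^{−0.0093·1.5137} = 0.986021
N(d₁) = 0.511720,  N(d₂) = 0.304210
Call price V = S·N(d₁) − K·e^{−rT}·N(d₂) = 18.708500 − 12.676220 = 6.032281
Δ = N(d₁) = 0.511720

price = 6.032281
Δ = 0.511720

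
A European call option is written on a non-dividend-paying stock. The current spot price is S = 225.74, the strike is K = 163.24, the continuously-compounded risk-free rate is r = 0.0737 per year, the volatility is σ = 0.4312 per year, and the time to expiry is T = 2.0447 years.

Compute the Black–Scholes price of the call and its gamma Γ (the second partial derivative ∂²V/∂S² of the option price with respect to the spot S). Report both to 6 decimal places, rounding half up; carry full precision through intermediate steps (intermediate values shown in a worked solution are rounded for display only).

σ√T = 0.4312·√2.0447 = 0.616586
d₁ = (ln(S/K) + (r+σ²/2)T) / (σ√T) = (ln(225.74/163.24) + (0.0737+0.4312²/2)·2.0447) / 0.616586 = (0.324162 + 0.340783) / 0.616586 = 1.078432
d₂ = d₁ − σ√T = 1.078432 − 0.616586 = 0.461846
e^{−rT} = e^{−0.0737·2.0447} = 0.860111
N(d₁) = 0.859579,  N(d₂) = 0.677904
Call price V = S·N(d₁) − K·e^{−rT}·N(d₂) = 194.041468 − 95.180750 = 98.860718
φ(d₁) = (1/√(2π))·e^{−d₁²/2} = 0.223031
Γ = φ(d₁) / (S·σ·√T) = 0.001602

price = 98.860718
Γ = 0.001602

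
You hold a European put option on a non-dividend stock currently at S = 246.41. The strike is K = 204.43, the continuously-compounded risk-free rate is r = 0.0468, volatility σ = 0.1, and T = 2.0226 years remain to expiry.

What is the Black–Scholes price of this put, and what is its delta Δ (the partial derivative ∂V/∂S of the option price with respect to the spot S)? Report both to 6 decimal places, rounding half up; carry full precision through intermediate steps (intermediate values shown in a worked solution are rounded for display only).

price = 0.272968
Δ = -0.020184

σ√T = 0.1·√2.0226 = 0.142218
d₁ = (ln(S/K) + (r+σ²/2)T) / (σ√T) = (ln(246.41/204.43) + (0.0468+0.1²/2)·2.0226) / 0.142218 = (0.186771 + 0.104771) / 0.142218 = 2.049963
d₂ = d₁ − σ√T = 2.049963 − 0.142218 = 1.907744
e^{−rT} = e^{−0.0468·2.0226} = 0.909684
N(−d₁) = 0.020184,  N(−d₂) = 0.028212
Put price V = K·e^{−rT}·N(−d₂) − S·N(−d₁) = 5.246517 − 4.973549 = 0.272968
Δ = −N(−d₁) = -0.020184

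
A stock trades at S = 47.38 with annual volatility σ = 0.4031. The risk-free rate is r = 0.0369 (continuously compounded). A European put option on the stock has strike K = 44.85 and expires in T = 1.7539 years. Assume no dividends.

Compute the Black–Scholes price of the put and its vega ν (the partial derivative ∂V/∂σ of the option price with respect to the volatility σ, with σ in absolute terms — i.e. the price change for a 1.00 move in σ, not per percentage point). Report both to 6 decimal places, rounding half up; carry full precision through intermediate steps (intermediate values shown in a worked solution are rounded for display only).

price = 6.969018
ν = 22.190562

σ√T = 0.4031·√1.7539 = 0.533845
d₁ = (ln(S/K) + (r+σ²/2)T) / (σ√T) = (ln(47.38/44.85) + (0.0369+0.4031²/2)·1.7539) / 0.533845 = (0.054877 + 0.207214) / 0.533845 = 0.490949
d₂ = d₁ − σ√T = 0.490949 − 0.533845 = -0.042896
e^{−rT} = e^{−0.0369·1.7539} = 0.937331
N(−d₁) = 0.311731,  N(−d₂) = 0.517108
Put price V = K·e^{−rT}·N(−d₂) − S·N(−d₁) = 21.738842 − 14.769824 = 6.969018
φ(d₁) = (1/√(2π))·e^{−d₁²/2} = 0.353648
ν = S·φ(d₁)·√T = 22.190562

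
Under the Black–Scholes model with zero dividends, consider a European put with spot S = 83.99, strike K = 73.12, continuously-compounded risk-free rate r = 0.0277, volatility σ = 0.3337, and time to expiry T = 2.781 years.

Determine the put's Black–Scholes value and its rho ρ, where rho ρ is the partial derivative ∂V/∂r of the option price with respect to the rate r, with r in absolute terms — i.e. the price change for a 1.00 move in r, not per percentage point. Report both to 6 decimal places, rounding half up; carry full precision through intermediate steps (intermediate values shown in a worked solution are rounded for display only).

σ√T = 0.3337·√2.781 = 0.556489
d₁ = (ln(S/K) + (r+σ²/2)T) / (σ√T) = (ln(83.99/73.12) + (0.0277+0.3337²/2)·2.781) / 0.556489 = (0.138596 + 0.231874) / 0.556489 = 0.665727
d₂ = d₁ − σ√T = 0.665727 − 0.556489 = 0.109237
e^{−rT} = e^{−0.0277·2.781} = 0.925859
N(−d₁) = 0.252793,  N(−d₂) = 0.456507
Put price V = K·e^{−rT}·N(−d₂) − S·N(−d₁) = 30.904976 − 21.232080 = 9.672896
ρ = −K·T·e^{−rT}·N(−d₂) = -85.946737

price = 9.672896
ρ = -85.946737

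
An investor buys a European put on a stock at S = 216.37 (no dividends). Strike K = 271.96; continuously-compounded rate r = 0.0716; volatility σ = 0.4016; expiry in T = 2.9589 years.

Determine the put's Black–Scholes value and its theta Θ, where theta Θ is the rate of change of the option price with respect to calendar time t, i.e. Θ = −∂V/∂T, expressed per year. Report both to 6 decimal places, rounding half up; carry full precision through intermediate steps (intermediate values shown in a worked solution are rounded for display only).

σ√T = 0.4016·√2.9589 = 0.690810
d₁ = (ln(S/K) + (r+σ²/2)T) / (σ√T) = (ln(216.37/271.96) + (0.0716+0.4016²/2)·2.9589) / 0.690810 = (-0.228665 + 0.450467) / 0.690810 = 0.321075
d₂ = d₁ − σ√T = 0.321075 − 0.690810 = -0.369736
e^{−rT} = e^{−0.0716·2.9589} = 0.809080
N(−d₁) = 0.374077,  N(−d₂) = 0.644210
Put price V = K·e^{−rT}·N(−d₂) − S·N(−d₁) = 141.750398 − 80.939029 = 60.811369
φ(d₁) = (1/√(2π))·e^{−d₁²/2} = 0.378900
Θ = −S·φ(d₁)·σ/(2√T) + r·K·e^{−rT}·N(−d₂) = −9.570182 + 10.149328 = 0.579146

price = 60.811369
Θ = 0.579146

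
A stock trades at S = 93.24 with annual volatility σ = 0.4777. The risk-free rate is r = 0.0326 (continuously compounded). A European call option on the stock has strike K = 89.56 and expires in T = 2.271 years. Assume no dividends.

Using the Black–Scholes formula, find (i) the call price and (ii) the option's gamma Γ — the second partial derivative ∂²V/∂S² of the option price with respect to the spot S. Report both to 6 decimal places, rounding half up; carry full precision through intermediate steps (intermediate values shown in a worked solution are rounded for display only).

price = 30.128960
Γ = 0.005195

σ√T = 0.4777·√2.271 = 0.719886
d₁ = (ln(S/K) + (r+σ²/2)T) / (σ√T) = (ln(93.24/89.56) + (0.0326+0.4777²/2)·2.271) / 0.719886 = (0.040268 + 0.333153) / 0.719886 = 0.518722
d₂ = d₁ − σ√T = 0.518722 − 0.719886 = -0.201164
e^{−rT} = e^{−0.0326·2.271} = 0.928640
N(d₁) = 0.698023,  N(d₂) = 0.420285
Call price V = S·N(d₁) − K·e^{−rT}·N(d₂) = 65.083630 − 34.954670 = 30.128960
φ(d₁) = (1/√(2π))·e^{−d₁²/2} = 0.348724
Γ = φ(d₁) / (S·σ·√T) = 0.005195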